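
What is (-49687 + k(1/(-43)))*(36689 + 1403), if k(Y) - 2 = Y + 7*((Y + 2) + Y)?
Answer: -81359483856/43 ≈ -1.8921e+9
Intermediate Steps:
k(Y) = 16 + 15*Y (k(Y) = 2 + (Y + 7*((Y + 2) + Y)) = 2 + (Y + 7*((2 + Y) + Y)) = 2 + (Y + 7*(2 + 2*Y)) = 2 + (Y + (14 + 14*Y)) = 2 + (14 + 15*Y) = 16 + 15*Y)
(-49687 + k(1/(-43)))*(36689 + 1403) = (-49687 + (16 + 15/(-43)))*(36689 + 1403) = (-49687 + (16 + 15*(-1/43)))*38092 = (-49687 + (16 - 15/43))*38092 = (-49687 + 673/43)*38092 = -2135868/43*38092 = -81359483856/43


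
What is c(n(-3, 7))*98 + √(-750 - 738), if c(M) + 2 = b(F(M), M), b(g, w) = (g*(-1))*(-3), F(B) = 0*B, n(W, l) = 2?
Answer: -196 + 4*I*√93 ≈ -196.0 + 38.575*I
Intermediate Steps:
F(B) = 0
b(g, w) = 3*g (b(g, w) = -g*(-3) = 3*g)
c(M) = -2 (c(M) = -2 + 3*0 = -2 + 0 = -2)
c(n(-3, 7))*98 + √(-750 - 738) = -2*98 + √(-750 - 738) = -196 + √(-1488) = -196 + 4*I*√93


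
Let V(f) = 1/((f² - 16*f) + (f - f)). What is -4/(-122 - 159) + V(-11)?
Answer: 1469/83457 ≈ 0.017602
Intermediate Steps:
V(f) = 1/(f² - 16*f) (V(f) = 1/((f² - 16*f) + 0) = 1/(f² - 16*f))
-4/(-122 - 159) + V(-11) = -4/(-122 - 159) + 1/((-11)*(-16 - 11)) = -4/(-281) - 1/11/(-27) = -4*(-1/281) - 1/11*(-1/27) = 4/281 + 1/297 = 1469/83457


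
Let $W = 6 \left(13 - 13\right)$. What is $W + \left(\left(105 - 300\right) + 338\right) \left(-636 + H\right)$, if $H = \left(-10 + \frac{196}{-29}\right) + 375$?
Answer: $- \frac{1151865}{29} \approx -39720.0$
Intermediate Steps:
$W = 0$ ($W = 6 \cdot 0 = 0$)
$H = \frac{10389}{29}$ ($H = \left(-10 + 196 \left(- \frac{1}{29}\right)\right) + 375 = \left(-10 - \frac{196}{29}\right) + 375 = - \frac{486}{29} + 375 = \frac{10389}{29} \approx 358.24$)
$W + \left(\left(105 - 300\right) + 338\right) \left(-636 + H\right) = 0 + \left(\left(105 - 300\right) + 338\right) \left(-636 + \frac{10389}{29}\right) = 0 + \left(-195 + 338\right) \left(- \frac{8055}{29}\right) = 0 + 143 \left(- \frac{8055}{29}\right) = 0 - \frac{1151865}{29} = - \frac{1151865}{29}$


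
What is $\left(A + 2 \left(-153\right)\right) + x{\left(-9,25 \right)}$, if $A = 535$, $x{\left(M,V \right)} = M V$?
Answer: $4$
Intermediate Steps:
$\left(A + 2 \left(-153\right)\right) + x{\left(-9,25 \right)} = \left(535 + 2 \left(-153\right)\right) - 225 = \left(535 - 306\right) - 225 = 229 - 225 = 4$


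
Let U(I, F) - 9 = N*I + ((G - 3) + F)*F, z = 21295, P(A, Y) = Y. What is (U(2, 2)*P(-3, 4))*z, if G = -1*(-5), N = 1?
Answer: 1618420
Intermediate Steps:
G = 5
U(I, F) = 9 + I + F*(2 + F) (U(I, F) = 9 + (1*I + ((5 - 3) + F)*F) = 9 + (I + (2 + F)*F) = 9 + (I + F*(2 + F)) = 9 + I + F*(2 + F))
(U(2, 2)*P(-3, 4))*z = ((9 + 2 + 2² + 2*2)*4)*21295 = ((9 + 2 + 4 + 4)*4)*21295 = (19*4)*21295 = 76*21295 = 1618420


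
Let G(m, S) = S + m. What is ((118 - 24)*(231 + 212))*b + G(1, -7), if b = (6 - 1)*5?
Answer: 1041044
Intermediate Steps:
b = 25 (b = 5*5 = 25)
((118 - 24)*(231 + 212))*b + G(1, -7) = ((118 - 24)*(231 + 212))*25 + (-7 + 1) = (94*443)*25 - 6 = 41642*25 - 6 = 1041050 - 6 = 1041044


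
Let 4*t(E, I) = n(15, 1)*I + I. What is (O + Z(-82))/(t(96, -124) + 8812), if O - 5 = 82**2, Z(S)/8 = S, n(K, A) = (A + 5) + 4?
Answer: 6073/8471 ≈ 0.71692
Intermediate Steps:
n(K, A) = 9 + A (n(K, A) = (5 + A) + 4 = 9 + A)
Z(S) = 8*S
t(E, I) = 11*I/4 (t(E, I) = ((9 + 1)*I + I)/4 = (10*I + I)/4 = (11*I)/4 = 11*I/4)
O = 6729 (O = 5 + 82**2 = 5 + 6724 = 6729)
(O + Z(-82))/(t(96, -124) + 8812) = (6729 + 8*(-82))/((11/4)*(-124) + 8812) = (6729 - 656)/(-341 + 8812) = 6073/8471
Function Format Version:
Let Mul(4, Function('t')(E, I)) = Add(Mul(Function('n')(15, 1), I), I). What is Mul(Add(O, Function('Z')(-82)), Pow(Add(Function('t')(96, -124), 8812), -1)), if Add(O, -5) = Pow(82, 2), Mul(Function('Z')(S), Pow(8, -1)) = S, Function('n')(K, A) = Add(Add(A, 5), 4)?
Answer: Rational(6073, 8471) ≈ 0.71692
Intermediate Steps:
Function('n')(K, A) = Add(9, A) (Function('n')(K, A) = Add(Add(5, A), 4) = Add(9, A))
Function('Z')(S) = Mul(8, S)
Function('t')(E, I) = Mul(Rational(11, 4), I) (Function('t')(E, I) = Mul(Rational(1, 4), Add(Mul(Add(9, 1), I), I)) = Mul(Rational(1, 4), Add(Mul(10, I), I)) = Mul(Rational(1, 4), Mul(11, I)) = Mul(Rational(11, 4), I))
O = 6729 (O = Add(5, Pow(82, 2)) = Add(5, 6724) = 6729)
Mul(Add(O, Function('Z')(-82)), Pow(Add(Function('t')(96, -124), 8812), -1)) = Mul(Add(6729, Mul(8, -82)), Pow(Add(Mul(Rational(11, 4), -124), 8812), -1)) = Mul(Add(6729, -656), Pow(Add(-341, 8812), -1)) = Mul(6073, Pow(8471, -1)) = Mul(6073, Rational(1, 8471)) = Rational(6073, 8471)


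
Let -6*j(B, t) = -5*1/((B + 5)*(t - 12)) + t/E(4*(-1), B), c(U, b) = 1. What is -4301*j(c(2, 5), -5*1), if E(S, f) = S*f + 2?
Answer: 16445/9 ≈ 1827.2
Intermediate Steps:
E(S, f) = 2 + S*f
j(B, t) = -t/(6*(2 - 4*B)) + 5/(6*(-12 + t)*(5 + B)) (j(B, t) = -(-5*1/((B + 5)*(t - 12)) + t/(2 + (4*(-1))*B))/6 = -(-5*1/((-12 + t)*(5 + B)) + t/(2 - 4*B))/6 = -(-5/((-12 + t)*(5 + B)) + t/(2 - 4*B))/6 = -(t/(2 - 4*B) - 5/((-12 + t)*(5 + B)))/6 = -t/(6*(2 - 4*B)) + 5/(6*(-12 + t)*(5 + B)))
-4301*j(c(2, 5), -5*1) = -4301*(-10 - (-300) + 5*(-5*1)² + 20*1 + 1*(-5*1)² - 12*1*(-5*1))/(12*(-1 + 2*1)*(-60 - 12*1 + 5*(-5*1) + 1*(-5*1))) = -4301*(-10 - 60*(-5) + 5*(-5)² + 20 + 1*(-5)² - 12*1*(-5))/(12*(-1 + 2)*(-60 - 12 + 5*(-5) + 1*(-5))) = -4301*(-10 + 300 + 5*25 + 20 + 1*25 + 60)/(12*1*(-60 - 12 - 25 - 5)) = -4301*(-10 + 300 + 125 + 20 + 25 + 60)/(12*(-102)) = -4301*(-1)*520/(12*102) = -4301*(-65/153) = 16445/9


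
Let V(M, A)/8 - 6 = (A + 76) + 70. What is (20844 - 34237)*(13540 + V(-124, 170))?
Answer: -215841588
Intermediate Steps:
V(M, A) = 1216 + 8*A (V(M, A) = 48 + 8*((A + 76) + 70) = 48 + 8*((76 + A) + 70) = 48 + 8*(146 + A) = 48 + (1168 + 8*A) = 1216 + 8*A)
(20844 - 34237)*(13540 + V(-124, 170)) = (20844 - 34237)*(13540 + (1216 + 8*170)) = -13393*(13540 + (1216 + 1360)) = -13393*(13540 + 2576) = -13393*16116 = -215841588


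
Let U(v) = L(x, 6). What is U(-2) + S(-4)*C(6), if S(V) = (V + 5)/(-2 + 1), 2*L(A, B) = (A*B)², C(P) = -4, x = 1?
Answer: 22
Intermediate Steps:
L(A, B) = A²*B²/2 (L(A, B) = (A*B)²/2 = (A²*B²)/2 = A²*B²/2)
U(v) = 18 (U(v) = (½)*1²*6² = (½)*1*36 = 18)
S(V) = -5 - V (S(V) = (5 + V)/(-1) = (5 + V)*(-1) = -5 - V)
U(-2) + S(-4)*C(6) = 18 + (-5 - 1*(-4))*(-4) = 18 + (-5 + 4)*(-4) = 18 - 1*(-4) = 18 + 4 = 22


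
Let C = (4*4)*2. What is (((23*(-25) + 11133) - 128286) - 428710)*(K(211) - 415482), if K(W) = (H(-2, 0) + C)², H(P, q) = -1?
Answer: 226510026198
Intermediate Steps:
C = 32 (C = 16*2 = 32)
K(W) = 961 (K(W) = (-1 + 32)² = 31² = 961)
(((23*(-25) + 11133) - 128286) - 428710)*(K(211) - 415482) = (((23*(-25) + 11133) - 128286) - 428710)*(961 - 415482) = (((-575 + 11133) - 128286) - 428710)*(-414521) = ((10558 - 128286) - 428710)*(-414521) = (-117728 - 428710)*(-414521) = -546438*(-414521) = 226510026198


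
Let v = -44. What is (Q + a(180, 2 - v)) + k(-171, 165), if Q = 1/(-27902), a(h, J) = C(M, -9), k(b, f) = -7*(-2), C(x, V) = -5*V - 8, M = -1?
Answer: 1423001/27902 ≈ 51.000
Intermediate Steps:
C(x, V) = -8 - 5*V
k(b, f) = 14
a(h, J) = 37 (a(h, J) = -8 - 5*(-9) = -8 + 45 = 37)
Q = -1/27902 ≈ -3.5840e-5
(Q + a(180, 2 - v)) + k(-171, 165) = (-1/27902 + 37) + 14 = 1032373/27902 + 14 = 1423001/27902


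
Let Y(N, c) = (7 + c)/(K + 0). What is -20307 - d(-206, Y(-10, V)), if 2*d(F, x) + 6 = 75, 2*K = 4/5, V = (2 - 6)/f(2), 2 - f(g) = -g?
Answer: -40683/2 ≈ -20342.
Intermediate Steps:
f(g) = 2 + g (f(g) = 2 - (-1)*g = 2 + g)
V = -1 (V = (2 - 6)/(2 + 2) = -4/4 = -4*¼ = -1)
K = ⅖ (K = (4/5)/2 = (4*(⅕))/2 = (½)*(⅘) = ⅖ ≈ 0.40000)
Y(N, c) = 35/2 + 5*c/2 (Y(N, c) = (7 + c)/(⅖ + 0) = (7 + c)/(⅖) = (7 + c)*(5/2) = 35/2 + 5*c/2)
d(F, x) = 69/2 (d(F, x) = -3 + (½)*75 = -3 + 75/2 = 69/2)
-20307 - d(-206, Y(-10, V)) = -20307 - 1*69/2 = -20307 - 69/2 = -40683/2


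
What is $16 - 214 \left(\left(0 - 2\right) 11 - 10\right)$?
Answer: $6864$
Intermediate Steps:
$16 - 214 \left(\left(0 - 2\right) 11 - 10\right) = 16 - 214 \left(\left(-2\right) 11 - 10\right) = 16 - 214 \left(-22 - 10\right) = 16 - -6848 = 16 + 6848 = 6864$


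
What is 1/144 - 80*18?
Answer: -207359/144 ≈ -1440.0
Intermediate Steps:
1/144 - 80*18 = 1/144 - 1440 = -207359/144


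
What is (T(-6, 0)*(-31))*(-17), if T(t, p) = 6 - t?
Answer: 6324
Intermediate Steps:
(T(-6, 0)*(-31))*(-17) = ((6 - 1*(-6))*(-31))*(-17) = ((6 + 6)*(-31))*(-17) = (12*(-31))*(-17) = -372*(-17) = 6324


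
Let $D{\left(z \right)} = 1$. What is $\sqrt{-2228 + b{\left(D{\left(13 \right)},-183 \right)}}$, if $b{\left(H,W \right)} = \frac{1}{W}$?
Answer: $\frac{5 i \sqrt{2984547}}{183} \approx 47.202 i$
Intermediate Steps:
$\sqrt{-2228 + b{\left(D{\left(13 \right)},-183 \right)}} = \sqrt{-2228 + \frac{1}{-183}} = \sqrt{-2228 - \frac{1}{183}} = \sqrt{- \frac{407725}{183}} = \frac{5 i \sqrt{2984547}}{183}$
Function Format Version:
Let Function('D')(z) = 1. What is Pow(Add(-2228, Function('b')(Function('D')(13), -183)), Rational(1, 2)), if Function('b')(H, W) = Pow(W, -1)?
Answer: Mul(Rational(5, 183), I, Pow(2984547, Rational(1, 2))) ≈ Mul(47.202, I)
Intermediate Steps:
Pow(Add(-2228, Function('b')(Function('D')(13), -183)), Rational(1, 2)) = Pow(Add(-2228, Pow(-183, -1)), Rational(1, 2)) = Pow(Add(-2228, Rational(-1, 183)), Rational(1, 2)) = Pow(Rational(-407725, 183), Rational(1, 2)) = Mul(Rational(5, 183), I, Pow(2984547, Rational(1, 2)))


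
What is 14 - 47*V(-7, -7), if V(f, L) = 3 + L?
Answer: 202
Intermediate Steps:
14 - 47*V(-7, -7) = 14 - 47*(3 - 7) = 14 - 47*(-4) = 14 + 188 = 202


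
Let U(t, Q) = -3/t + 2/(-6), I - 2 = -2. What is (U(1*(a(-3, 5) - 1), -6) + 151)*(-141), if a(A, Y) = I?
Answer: -21667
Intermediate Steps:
I = 0 (I = 2 - 2 = 0)
a(A, Y) = 0
U(t, Q) = -1/3 - 3/t (U(t, Q) = -3/t + 2*(-1/6) = -3/t - 1/3 = -1/3 - 3/t)
(U(1*(a(-3, 5) - 1), -6) + 151)*(-141) = ((-9 - (0 - 1))/(3*((1*(0 - 1)))) + 151)*(-141) = ((-9 - (-1))/(3*((1*(-1)))) + 151)*(-141) = ((1/3)*(-9 - 1*(-1))/(-1) + 151)*(-141) = ((1/3)*(-1)*(-9 + 1) + 151)*(-141) = ((1/3)*(-1)*(-8) + 151)*(-141) = (8/3 + 151)*(-141) = (461/3)*(-141) = -21667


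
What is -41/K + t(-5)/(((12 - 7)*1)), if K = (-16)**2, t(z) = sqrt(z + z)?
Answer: -41/256 + I*sqrt(10)/5 ≈ -0.16016 + 0.63246*I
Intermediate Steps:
t(z) = sqrt(2)*sqrt(z) (t(z) = sqrt(2*z) = sqrt(2)*sqrt(z))
K = 256
-41/K + t(-5)/(((12 - 7)*1)) = -41/256 + (sqrt(2)*sqrt(-5))/(((12 - 7)*1)) = -41*1/256 + (sqrt(2)*(I*sqrt(5)))/((5*1)) = -41/256 + (I*sqrt(10))/5 = -41/256 + (I*sqrt(10))*(1/5) = -41/256 + I*sqrt(10)/5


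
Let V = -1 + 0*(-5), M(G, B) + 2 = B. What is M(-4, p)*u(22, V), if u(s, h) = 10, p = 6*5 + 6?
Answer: 340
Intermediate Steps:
p = 36 (p = 30 + 6 = 36)
M(G, B) = -2 + B
V = -1 (V = -1 + 0 = -1)
M(-4, p)*u(22, V) = (-2 + 36)*10 = 34*10 = 340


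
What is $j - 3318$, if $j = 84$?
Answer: $-3234$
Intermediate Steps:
$j - 3318 = 84 - 3318 = -3234$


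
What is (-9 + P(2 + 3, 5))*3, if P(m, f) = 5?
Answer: -12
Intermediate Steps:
(-9 + P(2 + 3, 5))*3 = (-9 + 5)*3 = -4*3 = -12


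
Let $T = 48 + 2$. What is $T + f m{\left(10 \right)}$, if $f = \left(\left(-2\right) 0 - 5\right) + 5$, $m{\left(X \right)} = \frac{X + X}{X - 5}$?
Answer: $50$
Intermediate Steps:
$m{\left(X \right)} = \frac{2 X}{-5 + X}$
$T = 50$
$f = 0$ ($f = \left(0 - 5\right) + 5 = -5 + 5 = 0$)
$T + f m{\left(10 \right)} = 50 + 0 \cdot 2 \cdot 10 \frac{1}{-5 + 10} = 50 + 0 \cdot 2 \cdot 10 \cdot \frac{1}{5} = 50 + 0 \cdot 4 = 50 + 0 = 50$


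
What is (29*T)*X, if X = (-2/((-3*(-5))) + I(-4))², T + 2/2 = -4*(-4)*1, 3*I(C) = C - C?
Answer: 116/15 ≈ 7.7333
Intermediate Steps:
I(C) = 0 (I(C) = (C - C)/3 = (⅓)*0 = 0)
T = 15 (T = -1 - 4*(-4)*1 = -1 + 16*1 = -1 + 16 = 15)
X = 4/225 (X = (-2/((-3*(-5))) + 0)² = (-2/15 + 0)² = (-2/15)² = 4/225 ≈ 0.017778)
(29*T)*X = (29*15)*(4/225) = 435*(4/225) = 116/15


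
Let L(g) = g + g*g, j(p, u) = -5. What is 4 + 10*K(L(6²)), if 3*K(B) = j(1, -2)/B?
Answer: 7967/1998 ≈ 3.9875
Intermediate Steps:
L(g) = g + g²
K(B) = -5/(3*B) (K(B) = (-5/B)/3 = -5/(3*B))
4 + 10*K(L(6²)) = 4 + 10*(-5*1/(36*(1 + 6²))/3) = 4 + 10*(-5*1/(36*(1 + 36))/3) = 4 + 10*(-5/(3*(36*37))) = 4 + 10*(-5/3/1332) = 4 + 10*(-5/3*1/1332) = 4 + 10*(-5/3996) = 4 - 25/1998 = 7967/1998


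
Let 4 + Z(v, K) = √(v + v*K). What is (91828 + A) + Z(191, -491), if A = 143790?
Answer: 235614 + 7*I*√1910 ≈ 2.3561e+5 + 305.92*I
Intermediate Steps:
Z(v, K) = -4 + √(v + K*v) (Z(v, K) = -4 + √(v + v*K) = -4 + √(v + K*v))
(91828 + A) + Z(191, -491) = (91828 + 143790) + (-4 + √(191*(1 - 491))) = 235618 + (-4 + √(191*(-490))) = 235618 + (-4 + √(-93590)) = 235618 + (-4 + 7*I*√1910) = 235614 + 7*I*√1910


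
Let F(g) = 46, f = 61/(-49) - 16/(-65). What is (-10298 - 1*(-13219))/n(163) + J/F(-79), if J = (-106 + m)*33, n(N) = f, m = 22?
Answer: -218386721/73163 ≈ -2984.9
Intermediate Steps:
f = -3181/3185 (f = 61*(-1/49) - 16*(-1/65) = -61/49 + 16/65 = -3181/3185 ≈ -0.99874)
n(N) = -3181/3185
J = -2772 (J = (-106 + 22)*33 = -84*33 = -2772)
(-10298 - 1*(-13219))/n(163) + J/F(-79) = (-10298 - 1*(-13219))/(-3181/3185) - 2772/46 = (-10298 + 13219)*(-3185/3181) - 2772*1/46 = 2921*(-3185/3181) - 1386/23 = -9303385/3181 - 1386/23 = -218386721/73163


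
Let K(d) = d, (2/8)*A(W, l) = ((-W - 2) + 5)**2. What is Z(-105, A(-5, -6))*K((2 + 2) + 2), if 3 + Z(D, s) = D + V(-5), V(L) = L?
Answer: -678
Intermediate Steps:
A(W, l) = 4*(3 - W)**2 (A(W, l) = 4*((-W - 2) + 5)**2 = 4*((-2 - W) + 5)**2 = 4*(3 - W)**2)
Z(D, s) = -8 + D (Z(D, s) = -3 + (D - 5) = -3 + (-5 + D) = -8 + D)
Z(-105, A(-5, -6))*K((2 + 2) + 2) = (-8 - 105)*((2 + 2) + 2) = -113*(4 + 2) = -113*6 = -678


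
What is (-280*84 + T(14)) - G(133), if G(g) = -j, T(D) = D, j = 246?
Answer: -23260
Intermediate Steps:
G(g) = -246 (G(g) = -1*246 = -246)
(-280*84 + T(14)) - G(133) = (-280*84 + 14) - 1*(-246) = (-23520 + 14) + 246 = -23506 + 246 = -23260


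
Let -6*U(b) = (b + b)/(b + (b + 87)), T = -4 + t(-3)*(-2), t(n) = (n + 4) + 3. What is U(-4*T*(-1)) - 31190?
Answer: -280726/9 ≈ -31192.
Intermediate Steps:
t(n) = 7 + n (t(n) = (4 + n) + 3 = 7 + n)
T = -12 (T = -4 + (7 - 3)*(-2) = -4 + 4*(-2) = -4 - 8 = -12)
U(b) = -b/(3*(87 + 2*b)) (U(b) = -(b + b)/(6*(b + (b + 87))) = -2*b/(6*(b + (87 + b))) = -2*b/(6*(87 + 2*b)) = -b/(3*(87 + 2*b)))
U(-4*T*(-1)) - 31190 = --4*(-12)*(-1)/(261 + 6*(-4*(-12)*(-1))) - 31190 = -48*(-1)/(261 + 6*(48*(-1))) - 31190 = -1*(-48)/(261 + 6*(-48)) - 31190 = -1*(-48)/(261 - 288) - 31190 = -1*(-48)/(-27) - 31190 = -1*(-48)*(-1/27) - 31190 = -16/9 - 31190 = -280726/9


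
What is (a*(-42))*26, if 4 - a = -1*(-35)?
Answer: 33852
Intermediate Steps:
a = -31 (a = 4 - (-1)*(-35) = 4 - 1*35 = 4 - 35 = -31)
(a*(-42))*26 = -31*(-42)*26 = 1302*26 = 33852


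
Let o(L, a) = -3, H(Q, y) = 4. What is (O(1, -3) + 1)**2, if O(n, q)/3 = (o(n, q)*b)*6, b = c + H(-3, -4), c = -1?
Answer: 25921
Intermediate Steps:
b = 3 (b = -1 + 4 = 3)
O(n, q) = -162 (O(n, q) = 3*(-3*3*6) = 3*(-9*6) = 3*(-54) = -162)
(O(1, -3) + 1)**2 = (-162 + 1)**2 = (-161)**2 = 25921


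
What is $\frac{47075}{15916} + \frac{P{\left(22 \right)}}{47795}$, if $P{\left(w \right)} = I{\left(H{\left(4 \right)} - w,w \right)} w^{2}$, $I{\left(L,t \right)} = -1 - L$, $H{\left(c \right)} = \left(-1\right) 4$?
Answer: $\frac{4037245}{1257364} \approx 3.2109$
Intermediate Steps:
$H{\left(c \right)} = -4$
$P{\left(w \right)} = w^{2} \left(3 + w\right)$ ($P{\left(w \right)} = \left(-1 - \left(-4 - w\right)\right) w^{2} = \left(-1 + \left(4 + w\right)\right) w^{2} = \left(3 + w\right) w^{2} = w^{2} \left(3 + w\right)$)
$\frac{47075}{15916} + \frac{P{\left(22 \right)}}{47795} = \frac{47075}{15916} + \frac{22^{2} \left(3 + 22\right)}{47795} = 47075 \cdot \frac{1}{15916} + 484 \cdot 25 \cdot \frac{1}{47795} = \frac{47075}{15916} + 12100 \cdot \frac{1}{47795} = \frac{47075}{15916} + \frac{20}{79} = \frac{4037245}{1257364}$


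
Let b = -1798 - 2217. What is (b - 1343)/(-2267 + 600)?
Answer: 5358/1667 ≈ 3.2142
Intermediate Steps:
b = -4015
(b - 1343)/(-2267 + 600) = (-4015 - 1343)/(-2267 + 600) = -5358/(-1667) = -5358*(-1/1667) = 5358/1667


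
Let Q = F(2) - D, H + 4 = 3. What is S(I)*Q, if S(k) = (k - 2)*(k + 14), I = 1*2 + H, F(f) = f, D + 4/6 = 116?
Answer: 1700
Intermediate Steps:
D = 346/3 (D = -2/3 + 116 = 346/3 ≈ 115.33)
H = -1 (H = -4 + 3 = -1)
I = 1 (I = 1*2 - 1 = 2 - 1 = 1)
S(k) = (-2 + k)*(14 + k)
Q = -340/3 (Q = 2 - 1*346/3 = 2 - 346/3 = -340/3 ≈ -113.33)
S(I)*Q = (-28 + 1**2 + 12*1)*(-340/3) = (-28 + 1 + 12)*(-340/3) = -15*(-340/3) = 1700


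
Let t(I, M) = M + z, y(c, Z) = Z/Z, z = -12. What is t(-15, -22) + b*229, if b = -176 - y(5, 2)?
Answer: -40567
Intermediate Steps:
y(c, Z) = 1
t(I, M) = -12 + M (t(I, M) = M - 12 = -12 + M)
b = -177 (b = -176 - 1*1 = -176 - 1 = -177)
t(-15, -22) + b*229 = (-12 - 22) - 177*229 = -34 - 40533 = -40567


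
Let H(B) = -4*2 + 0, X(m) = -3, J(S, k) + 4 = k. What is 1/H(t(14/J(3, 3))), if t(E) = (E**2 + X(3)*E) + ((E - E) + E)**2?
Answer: -1/8 ≈ -0.12500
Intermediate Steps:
J(S, k) = -4 + k
t(E) = -3*E + 2*E**2 (t(E) = (E**2 - 3*E) + ((E - E) + E)**2 = (E**2 - 3*E) + (0 + E)**2 = (E**2 - 3*E) + E**2 = -3*E + 2*E**2)
H(B) = -8 (H(B) = -8 + 0 = -8)
1/H(t(14/J(3, 3))) = 1/(-8) = -1/8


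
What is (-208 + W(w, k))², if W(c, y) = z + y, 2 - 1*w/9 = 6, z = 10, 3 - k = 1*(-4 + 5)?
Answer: 38416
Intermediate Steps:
k = 2 (k = 3 - (-4 + 5) = 3 - 1 = 2)
w = -36 (w = 18 - 9*6 = 18 - 54 = -36)
W(c, y) = 10 + y
(-208 + W(w, k))² = (-208 + (10 + 2))² = (-208 + 12)² = (-196)² = 38416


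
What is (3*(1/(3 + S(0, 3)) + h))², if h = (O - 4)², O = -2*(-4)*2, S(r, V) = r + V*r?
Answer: 187489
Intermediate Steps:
O = 16 (O = 8*2 = 16)
h = 144 (h = (16 - 4)² = 12² = 144)
(3*(1/(3 + S(0, 3)) + h))² = (3*(1/(3 + 0*(1 + 3)) + 144))² = (3*(1/(3 + 0*4) + 144))² = (3*(1/(3 + 0) + 144))² = (3*(1/3 + 144))² = (3*(⅓ + 144))² = (3*(433/3))² = 433² = 187489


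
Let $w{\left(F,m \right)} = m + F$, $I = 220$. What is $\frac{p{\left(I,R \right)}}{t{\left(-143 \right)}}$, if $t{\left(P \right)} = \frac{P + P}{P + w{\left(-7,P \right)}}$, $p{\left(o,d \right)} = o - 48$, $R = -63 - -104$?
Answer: $\frac{25198}{143} \approx 176.21$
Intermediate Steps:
$w{\left(F,m \right)} = F + m$
$R = 41$ ($R = -63 + 104 = 41$)
$p{\left(o,d \right)} = -48 + o$ ($p{\left(o,d \right)} = o - 48 = -48 + o$)
$t{\left(P \right)} = \frac{2 P}{-7 + 2 P}$ ($t{\left(P \right)} = \frac{P + P}{P + \left(-7 + P\right)} = \frac{2 P}{-7 + 2 P}$)
$\frac{p{\left(I,R \right)}}{t{\left(-143 \right)}} = \frac{-48 + 220}{2 \left(-143\right) \frac{1}{-7 + 2 \left(-143\right)}} = \frac{172}{2 \left(-143\right) \frac{1}{-7 - 286}} = \frac{172}{2 \left(-143\right) \frac{1}{-293}} = \frac{172}{2 \left(-143\right) \left(- \frac{1}{293}\right)} = \frac{172}{\frac{286}{293}} = 172 \cdot \frac{293}{286} = \frac{25198}{143}$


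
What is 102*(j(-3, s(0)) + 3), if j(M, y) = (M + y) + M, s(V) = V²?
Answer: -306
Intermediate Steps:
j(M, y) = y + 2*M
102*(j(-3, s(0)) + 3) = 102*((0² + 2*(-3)) + 3) = 102*((0 - 6) + 3) = 102*(-6 + 3) = 102*(-3) = -306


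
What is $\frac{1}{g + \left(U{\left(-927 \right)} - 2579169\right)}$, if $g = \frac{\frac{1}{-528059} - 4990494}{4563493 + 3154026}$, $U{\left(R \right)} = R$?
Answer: $- \frac{4075305365621}{10514681707892550763} \approx -3.8758 \cdot 10^{-7}$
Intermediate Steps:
$g = - \frac{2635275271147}{4075305365621}$ ($g = \frac{- \frac{1}{528059} - 4990494}{7717519} = \left(- \frac{2635275271147}{528059}\right) \frac{1}{7717519} = - \frac{2635275271147}{4075305365621} \approx -0.64664$)
$\frac{1}{g + \left(U{\left(-927 \right)} - 2579169\right)} = \frac{1}{- \frac{2635275271147}{4075305365621} - 2580096} = \frac{1}{- \frac{10514681707892550763}{4075305365621}} = - \frac{4075305365621}{10514681707892550763}$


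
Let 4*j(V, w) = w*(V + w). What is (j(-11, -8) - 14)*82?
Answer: 1968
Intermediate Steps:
j(V, w) = w*(V + w)/4 (j(V, w) = (w*(V + w))/4 = w*(V + w)/4)
(j(-11, -8) - 14)*82 = ((¼)*(-8)*(-11 - 8) - 14)*82 = ((¼)*(-8)*(-19) - 14)*82 = (38 - 14)*82 = 24*82 = 1968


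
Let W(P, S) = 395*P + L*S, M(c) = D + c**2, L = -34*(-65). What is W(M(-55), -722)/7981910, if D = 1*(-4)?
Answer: -80465/1596382 ≈ -0.050405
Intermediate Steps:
D = -4
L = 2210
M(c) = -4 + c**2
W(P, S) = 395*P + 2210*S
W(M(-55), -722)/7981910 = (395*(-4 + (-55)**2) + 2210*(-722))/7981910 = (395*(-4 + 3025) - 1595620)*(1/7981910) = (395*3021 - 1595620)*(1/7981910) = (1193295 - 1595620)*(1/7981910) = -402325*1/7981910 = -80465/1596382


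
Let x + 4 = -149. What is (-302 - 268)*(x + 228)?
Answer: -42750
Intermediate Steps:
x = -153 (x = -4 - 149 = -153)
(-302 - 268)*(x + 228) = (-302 - 268)*(-153 + 228) = -570*75 = -42750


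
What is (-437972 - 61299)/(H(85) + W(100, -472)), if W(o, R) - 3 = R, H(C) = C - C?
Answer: 499271/469 ≈ 1064.5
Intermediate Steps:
H(C) = 0
W(o, R) = 3 + R
(-437972 - 61299)/(H(85) + W(100, -472)) = (-437972 - 61299)/(0 + (3 - 472)) = -499271/(0 - 469) = -499271/(-469) = -499271*(-1/469) = 499271/469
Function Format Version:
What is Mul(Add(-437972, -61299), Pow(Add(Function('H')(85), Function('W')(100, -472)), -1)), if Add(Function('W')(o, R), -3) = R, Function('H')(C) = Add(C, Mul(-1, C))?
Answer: Rational(499271, 469) ≈ 1064.5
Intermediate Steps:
Function('H')(C) = 0
Function('W')(o, R) = Add(3, R)
Mul(Add(-437972, -61299), Pow(Add(Function('H')(85), Function('W')(100, -472)), -1)) = Mul(Add(-437972, -61299), Pow(Add(0, Add(3, -472)), -1)) = Mul(-499271, Pow(Add(0, -469), -1)) = Mul(-499271, Pow(-469, -1)) = Mul(-499271, Rational(-1, 469)) = Rational(499271, 469)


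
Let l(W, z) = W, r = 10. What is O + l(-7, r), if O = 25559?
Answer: 25552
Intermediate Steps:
O + l(-7, r) = 25559 - 7 = 25552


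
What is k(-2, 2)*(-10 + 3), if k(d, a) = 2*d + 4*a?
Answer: -28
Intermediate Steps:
k(-2, 2)*(-10 + 3) = (2*(-2) + 4*2)*(-10 + 3) = (-4 + 8)*(-7) = 4*(-7) = -28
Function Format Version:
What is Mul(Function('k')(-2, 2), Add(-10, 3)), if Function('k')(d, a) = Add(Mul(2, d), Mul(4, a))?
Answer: -28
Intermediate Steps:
Mul(Function('k')(-2, 2), Add(-10, 3)) = Mul(Add(Mul(2, -2), Mul(4, 2)), Add(-10, 3)) = Mul(Add(-4, 8), -7) = Mul(4, -7) = -28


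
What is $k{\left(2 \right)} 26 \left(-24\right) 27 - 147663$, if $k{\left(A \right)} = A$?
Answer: $-181359$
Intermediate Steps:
$k{\left(2 \right)} 26 \left(-24\right) 27 - 147663 = 2 \cdot 26 \left(-24\right) 27 - 147663 = 2 \left(\left(-624\right) 27\right) - 147663 = 2 \left(-16848\right) - 147663 = -33696 - 147663 = -181359$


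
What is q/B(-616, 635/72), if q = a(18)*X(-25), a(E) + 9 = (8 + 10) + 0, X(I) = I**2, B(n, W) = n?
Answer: -5625/616 ≈ -9.1315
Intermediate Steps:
a(E) = 9 (a(E) = -9 + ((8 + 10) + 0) = -9 + (18 + 0) = -9 + 18 = 9)
q = 5625 (q = 9*(-25)**2 = 9*625 = 5625)
q/B(-616, 635/72) = 5625/(-616) = 5625*(-1/616) = -5625/616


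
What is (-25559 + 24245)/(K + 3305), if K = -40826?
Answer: 146/4169 ≈ 0.035020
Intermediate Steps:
(-25559 + 24245)/(K + 3305) = (-25559 + 24245)/(-40826 + 3305) = -1314/(-37521) = -1314*(-1/37521) = 146/4169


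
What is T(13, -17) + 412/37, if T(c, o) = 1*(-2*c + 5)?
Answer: -365/37 ≈ -9.8649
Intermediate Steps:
T(c, o) = 5 - 2*c (T(c, o) = 1*(5 - 2*c) = 5 - 2*c)
T(13, -17) + 412/37 = (5 - 2*13) + 412/37 = (5 - 26) + 412*(1/37) = -21 + 412/37 = -365/37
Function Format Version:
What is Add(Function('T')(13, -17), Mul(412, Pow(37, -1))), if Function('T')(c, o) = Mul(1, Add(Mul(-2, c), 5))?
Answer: Rational(-365, 37) ≈ -9.8649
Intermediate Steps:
Function('T')(c, o) = Add(5, Mul(-2, c)) (Function('T')(c, o) = Mul(1, Add(5, Mul(-2, c))) = Add(5, Mul(-2, c)))
Add(Function('T')(13, -17), Mul(412, Pow(37, -1))) = Add(Add(5, Mul(-2, 13)), Mul(412, Pow(37, -1))) = Add(Add(5, -26), Mul(412, Rational(1, 37))) = Add(-21, Rational(412, 37)) = Rational(-365, 37)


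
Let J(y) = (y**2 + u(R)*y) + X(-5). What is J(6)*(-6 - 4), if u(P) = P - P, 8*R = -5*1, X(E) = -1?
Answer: -350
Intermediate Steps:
R = -5/8 (R = (-5*1)/8 = (1/8)*(-5) = -5/8 ≈ -0.62500)
u(P) = 0
J(y) = -1 + y**2 (J(y) = (y**2 + 0*y) - 1 = (y**2 + 0) - 1 = y**2 - 1 = -1 + y**2)
J(6)*(-6 - 4) = (-1 + 6**2)*(-6 - 4) = (-1 + 36)*(-10) = 35*(-10) = -350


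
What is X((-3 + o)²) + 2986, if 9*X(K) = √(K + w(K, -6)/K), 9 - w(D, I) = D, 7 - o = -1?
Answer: 2986 + √609/45 ≈ 2986.5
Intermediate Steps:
o = 8 (o = 7 - 1*(-1) = 7 + 1 = 8)
w(D, I) = 9 - D
X(K) = √(K + (9 - K)/K)/9
X((-3 + o)²) + 2986 = √(-1 + (-3 + 8)² + 9/((-3 + 8)²))/9 + 2986 = √(-1 + 5² + 9/(5²))/9 + 2986 = √(-1 + 25 + 9/25)/9 + 2986 = √(609/25)/9 + 2986 = (√609/5)/9 + 2986 = √609/45 + 2986 = 2986 + √609/45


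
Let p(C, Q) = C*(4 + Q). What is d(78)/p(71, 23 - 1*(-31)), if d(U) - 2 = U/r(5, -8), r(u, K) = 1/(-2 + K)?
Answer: -389/2059 ≈ -0.18893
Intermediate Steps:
d(U) = 2 - 10*U (d(U) = 2 + U/(1/(-2 - 8)) = 2 + U/(1/(-10)) = 2 + U/(-⅒) = 2 + U*(-10) = 2 - 10*U)
d(78)/p(71, 23 - 1*(-31)) = (2 - 10*78)/((71*(4 + (23 - 1*(-31))))) = (2 - 780)/((71*(4 + (23 + 31)))) = -778*1/(71*(4 + 54)) = -778/(71*58) = -778/4118 = -778*1/4118 = -389/2059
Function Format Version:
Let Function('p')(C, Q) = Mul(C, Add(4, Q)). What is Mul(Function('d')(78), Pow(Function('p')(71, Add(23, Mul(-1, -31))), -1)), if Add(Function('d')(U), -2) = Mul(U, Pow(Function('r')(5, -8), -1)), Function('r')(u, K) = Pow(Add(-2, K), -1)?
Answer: Rational(-389, 2059) ≈ -0.18893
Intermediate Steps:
Function('d')(U) = Add(2, Mul(-10, U)) (Function('d')(U) = Add(2, Mul(U, Pow(Pow(Add(-2, -8), -1), -1))) = Add(2, Mul(U, Pow(Pow(-10, -1), -1))) = Add(2, Mul(U, Pow(Rational(-1, 10), -1))) = Add(2, Mul(U, -10)) = Add(2, Mul(-10, U)))
Mul(Function('d')(78), Pow(Function('p')(71, Add(23, Mul(-1, -31))), -1)) = Mul(Add(2, Mul(-10, 78)), Pow(Mul(71, Add(4, Add(23, Mul(-1, -31)))), -1)) = Mul(Add(2, -780), Pow(Mul(71, Add(4, Add(23, 31))), -1)) = Mul(-778, Pow(Mul(71, Add(4, 54)), -1)) = Mul(-778, Pow(Mul(71, 58), -1)) = Mul(-778, Pow(4118, -1)) = Mul(-778, Rational(1, 4118)) = Rational(-389, 2059)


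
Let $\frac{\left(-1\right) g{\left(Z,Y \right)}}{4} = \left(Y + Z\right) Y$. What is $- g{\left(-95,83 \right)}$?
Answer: $-3984$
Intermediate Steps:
$g{\left(Z,Y \right)} = - 4 Y \left(Y + Z\right)$ ($g{\left(Z,Y \right)} = - 4 \left(Y + Z\right) Y = - 4 Y \left(Y + Z\right)$)
$- g{\left(-95,83 \right)} = - \left(-4\right) 83 \left(83 - 95\right) = - \left(-4\right) 83 \left(-12\right) = \left(-1\right) 3984 = -3984$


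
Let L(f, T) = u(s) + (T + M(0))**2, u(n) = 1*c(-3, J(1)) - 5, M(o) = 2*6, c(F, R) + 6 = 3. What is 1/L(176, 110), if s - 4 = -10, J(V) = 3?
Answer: 1/14876 ≈ 6.7222e-5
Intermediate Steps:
s = -6 (s = 4 - 10 = -6)
c(F, R) = -3 (c(F, R) = -6 + 3 = -3)
M(o) = 12
u(n) = -8 (u(n) = 1*(-3) - 5 = -3 - 5 = -8)
L(f, T) = -8 + (12 + T)**2 (L(f, T) = -8 + (T + 12)**2 = -8 + (12 + T)**2)
1/L(176, 110) = 1/(-8 + (12 + 110)**2) = 1/(-8 + 122**2) = 1/(-8 + 14884) = 1/14876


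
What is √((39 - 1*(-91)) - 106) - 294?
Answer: -294 + 2*√6 ≈ -289.10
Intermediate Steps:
√((39 - 1*(-91)) - 106) - 294 = √((39 + 91) - 106) - 294 = √(130 - 106) - 294 = √24 - 294 = 2*√6 - 294 = -294 + 2*√6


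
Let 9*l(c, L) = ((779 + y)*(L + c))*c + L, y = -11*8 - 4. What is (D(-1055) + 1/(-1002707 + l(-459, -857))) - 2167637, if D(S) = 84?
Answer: -879924660349415/405953008 ≈ -2.1676e+6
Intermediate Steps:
y = -92 (y = -88 - 4 = -92)
l(c, L) = L/9 + c*(687*L + 687*c)/9 (l(c, L) = (((779 - 92)*(L + c))*c + L)/9 = ((687*(L + c))*c + L)/9 = ((687*L + 687*c)*c + L)/9 = (c*(687*L + 687*c) + L)/9 = (L + c*(687*L + 687*c))/9 = L/9 + c*(687*L + 687*c)/9)
(D(-1055) + 1/(-1002707 + l(-459, -857))) - 2167637 = (84 + 1/(-1002707 + ((1/9)*(-857) + (229/3)*(-459)**2 + (229/3)*(-857)*(-459)))) - 2167637 = (84 + 1/(-1002707 + (-857/9 + (229/3)*210681 + 30026709))) - 2167637 = (84 + 1/(-1002707 + (-857/9 + 16081983 + 30026709))) - 2167637 = (84 + 1/(-1002707 + 414977371/9)) - 2167637 = (84 + 1/(405953008/9)) - 2167637 = (84 + 9/405953008) - 2167637 = 34100052681/405953008 - 2167637 = -879924660349415/405953008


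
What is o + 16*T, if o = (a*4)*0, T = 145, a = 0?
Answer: 2320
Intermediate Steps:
o = 0 (o = (0*4)*0 = 0*0 = 0)
o + 16*T = 0 + 16*145 = 0 + 2320 = 2320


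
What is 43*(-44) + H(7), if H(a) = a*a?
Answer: -1843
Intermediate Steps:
H(a) = a²
43*(-44) + H(7) = 43*(-44) + 7² = -1892 + 49 = -1843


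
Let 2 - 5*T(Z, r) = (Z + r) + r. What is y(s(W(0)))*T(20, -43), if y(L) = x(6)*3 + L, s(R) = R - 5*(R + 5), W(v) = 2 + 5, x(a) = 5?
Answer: -2584/5 ≈ -516.80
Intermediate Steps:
T(Z, r) = ⅖ - 2*r/5 - Z/5 (T(Z, r) = ⅖ - ((Z + r) + r)/5 = ⅖ - (Z + 2*r)/5 = ⅖ + (-2*r/5 - Z/5) = ⅖ - 2*r/5 - Z/5)
W(v) = 7
s(R) = -25 - 4*R (s(R) = R - 5*(5 + R) = R + (-25 - 5*R) = -25 - 4*R)
y(L) = 15 + L (y(L) = 5*3 + L = 15 + L)
y(s(W(0)))*T(20, -43) = (15 + (-25 - 4*7))*(⅖ - ⅖*(-43) - ⅕*20) = (15 + (-25 - 28))*(⅖ + 86/5 - 4) = (15 - 53)*(68/5) = -38*68/5 = -2584/5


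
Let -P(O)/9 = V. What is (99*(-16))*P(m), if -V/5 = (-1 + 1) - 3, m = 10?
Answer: 213840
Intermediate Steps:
V = 15 (V = -5*((-1 + 1) - 3) = -5*(0 - 3) = -5*(-3) = 15)
P(O) = -135 (P(O) = -9*15 = -135)
(99*(-16))*P(m) = (99*(-16))*(-135) = -1584*(-135) = 213840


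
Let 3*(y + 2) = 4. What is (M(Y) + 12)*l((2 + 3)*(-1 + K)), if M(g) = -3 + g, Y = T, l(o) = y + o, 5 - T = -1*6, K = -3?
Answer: -1240/3 ≈ -413.33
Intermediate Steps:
y = -⅔ (y = -2 + (⅓)*4 = -2 + 4/3 = -⅔ ≈ -0.66667)
T = 11 (T = 5 - (-1)*6 = 5 - 1*(-6) = 5 + 6 = 11)
l(o) = -⅔ + o
Y = 11
(M(Y) + 12)*l((2 + 3)*(-1 + K)) = ((-3 + 11) + 12)*(-⅔ + (2 + 3)*(-1 - 3)) = (8 + 12)*(-⅔ + 5*(-4)) = 20*(-⅔ - 20) = 20*(-62/3) = -1240/3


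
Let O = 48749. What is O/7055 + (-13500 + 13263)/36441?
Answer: 591596758/85697085 ≈ 6.9034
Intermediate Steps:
O/7055 + (-13500 + 13263)/36441 = 48749/7055 + (-13500 + 13263)/36441 = 48749*(1/7055) - 237*1/36441 = 48749/7055 - 79/12147 = 591596758/85697085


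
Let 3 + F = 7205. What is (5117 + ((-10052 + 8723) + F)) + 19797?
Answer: 30787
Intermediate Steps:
F = 7202 (F = -3 + 7205 = 7202)
(5117 + ((-10052 + 8723) + F)) + 19797 = (5117 + ((-10052 + 8723) + 7202)) + 19797 = (5117 + (-1329 + 7202)) + 19797 = (5117 + 5873) + 19797 = 10990 + 19797 = 30787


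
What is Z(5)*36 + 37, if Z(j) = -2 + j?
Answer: 145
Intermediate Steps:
Z(5)*36 + 37 = (-2 + 5)*36 + 37 = 3*36 + 37 = 108 + 37 = 145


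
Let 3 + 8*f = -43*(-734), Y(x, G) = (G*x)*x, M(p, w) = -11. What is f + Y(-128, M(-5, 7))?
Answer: -1410233/8 ≈ -1.7628e+5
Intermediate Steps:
Y(x, G) = G*x²
f = 31559/8 (f = -3/8 + (-43*(-734))/8 = -3/8 + (⅛)*31562 = -3/8 + 15781/4 = 31559/8 ≈ 3944.9)
f + Y(-128, M(-5, 7)) = 31559/8 - 11*(-128)² = 31559/8 - 11*16384 = 31559/8 - 180224 = -1410233/8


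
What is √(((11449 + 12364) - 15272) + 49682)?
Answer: √58223 ≈ 241.29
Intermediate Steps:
√(((11449 + 12364) - 15272) + 49682) = √((23813 - 15272) + 49682) = √(8541 + 49682) = √58223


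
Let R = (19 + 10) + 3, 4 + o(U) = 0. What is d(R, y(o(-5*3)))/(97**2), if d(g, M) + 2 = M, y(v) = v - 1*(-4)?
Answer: -2/9409 ≈ -0.00021256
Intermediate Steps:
o(U) = -4 (o(U) = -4 + 0 = -4)
y(v) = 4 + v (y(v) = v + 4 = 4 + v)
R = 32 (R = 29 + 3 = 32)
d(g, M) = -2 + M
d(R, y(o(-5*3)))/(97**2) = (-2 + (4 - 4))/(97**2) = (-2 + 0)/9409 = -2*1/9409 = -2/9409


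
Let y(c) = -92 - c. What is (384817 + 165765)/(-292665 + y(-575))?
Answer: -14489/7689 ≈ -1.8844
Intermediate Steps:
(384817 + 165765)/(-292665 + y(-575)) = (384817 + 165765)/(-292665 + (-92 - 1*(-575))) = 550582/(-292665 + (-92 + 575)) = 550582/(-292665 + 483) = 550582/(-292182) = 550582*(-1/292182) = -14489/7689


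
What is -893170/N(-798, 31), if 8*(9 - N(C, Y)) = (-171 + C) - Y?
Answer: -446585/67 ≈ -6665.4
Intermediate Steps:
N(C, Y) = 243/8 - C/8 + Y/8 (N(C, Y) = 9 - ((-171 + C) - Y)/8 = 9 - (-171 + C - Y)/8 = 9 + (171/8 - C/8 + Y/8) = 243/8 - C/8 + Y/8)
-893170/N(-798, 31) = -893170/(243/8 - 1/8*(-798) + (1/8)*31) = -893170/(243/8 + 399/4 + 31/8) = -893170/134 = -893170*1/134 = -446585/67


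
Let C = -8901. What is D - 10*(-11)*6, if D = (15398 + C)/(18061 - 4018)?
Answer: 9274877/14043 ≈ 660.46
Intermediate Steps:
D = 6497/14043 (D = (15398 - 8901)/(18061 - 4018) = 6497/14043 ≈ 0.46265)
D - 10*(-11)*6 = 6497/14043 - 10*(-11)*6 = 6497/14043 - (-110)*6 = 6497/14043 - 1*(-660) = 6497/14043 + 660 = 9274877/14043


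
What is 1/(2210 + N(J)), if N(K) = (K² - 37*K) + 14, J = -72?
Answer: 1/10072 ≈ 9.9285e-5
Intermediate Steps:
N(K) = 14 + K² - 37*K
1/(2210 + N(J)) = 1/(2210 + (14 + (-72)² - 37*(-72))) = 1/(2210 + (14 + 5184 + 2664)) = 1/(2210 + 7862) = 1/10072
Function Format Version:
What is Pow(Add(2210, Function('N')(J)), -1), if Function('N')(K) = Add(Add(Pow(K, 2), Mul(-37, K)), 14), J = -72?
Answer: Rational(1, 10072) ≈ 9.9285e-5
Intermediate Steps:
Function('N')(K) = Add(14, Pow(K, 2), Mul(-37, K))
Pow(Add(2210, Function('N')(J)), -1) = Pow(Add(2210, Add(14, Pow(-72, 2), Mul(-37, -72))), -1) = Pow(Add(2210, Add(14, 5184, 2664)), -1) = Pow(Add(2210, 7862), -1) = Pow(10072, -1) = Rational(1, 10072)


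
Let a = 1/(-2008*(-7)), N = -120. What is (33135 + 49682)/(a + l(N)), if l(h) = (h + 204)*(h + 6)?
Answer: -1164075752/134600255 ≈ -8.6484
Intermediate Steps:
l(h) = (6 + h)*(204 + h) (l(h) = (204 + h)*(6 + h) = (6 + h)*(204 + h))
a = 1/14056 ≈ 7.1144e-5
(33135 + 49682)/(a + l(N)) = (33135 + 49682)/(1/14056 + (1224 + (-120)² + 210*(-120))) = 82817/(1/14056 + (1224 + 14400 - 25200)) = 82817/(1/14056 - 9576) = 82817/(-134600255/14056) = 82817*(-14056/134600255) = -1164075752/134600255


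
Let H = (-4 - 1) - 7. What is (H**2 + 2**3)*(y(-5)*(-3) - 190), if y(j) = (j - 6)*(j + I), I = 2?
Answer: -43928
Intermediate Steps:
y(j) = (-6 + j)*(2 + j) (y(j) = (j - 6)*(j + 2) = (-6 + j)*(2 + j))
H = -12 (H = -5 - 7 = -12)
(H**2 + 2**3)*(y(-5)*(-3) - 190) = ((-12)**2 + 2**3)*((-12 + (-5)**2 - 4*(-5))*(-3) - 190) = (144 + 8)*((-12 + 25 + 20)*(-3) - 190) = 152*(33*(-3) - 190) = 152*(-99 - 190) = 152*(-289) = -43928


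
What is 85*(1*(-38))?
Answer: -3230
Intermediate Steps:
85*(1*(-38)) = 85*(-38) = -3230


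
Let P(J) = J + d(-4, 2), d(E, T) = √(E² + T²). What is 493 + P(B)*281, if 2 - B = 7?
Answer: -912 + 562*√5 ≈ 344.67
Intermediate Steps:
B = -5 (B = 2 - 1*7 = 2 - 7 = -5)
P(J) = J + 2*√5 (P(J) = J + √((-4)² + 2²) = J + √(16 + 4) = J + √20 = J + 2*√5)
493 + P(B)*281 = 493 + (-5 + 2*√5)*281 = 493 + (-1405 + 562*√5) = -912 + 562*√5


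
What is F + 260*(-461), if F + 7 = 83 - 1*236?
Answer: -120020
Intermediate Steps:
F = -160 (F = -7 + (83 - 1*236) = -7 + (83 - 236) = -7 - 153 = -160)
F + 260*(-461) = -160 + 260*(-461) = -160 - 119860 = -120020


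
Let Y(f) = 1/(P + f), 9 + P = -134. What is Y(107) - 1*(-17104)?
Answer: 615743/36 ≈ 17104.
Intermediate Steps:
P = -143 (P = -9 - 134 = -143)
Y(f) = 1/(-143 + f)
Y(107) - 1*(-17104) = 1/(-143 + 107) - 1*(-17104) = 1/(-36) + 17104 = -1/36 + 17104 = 615743/36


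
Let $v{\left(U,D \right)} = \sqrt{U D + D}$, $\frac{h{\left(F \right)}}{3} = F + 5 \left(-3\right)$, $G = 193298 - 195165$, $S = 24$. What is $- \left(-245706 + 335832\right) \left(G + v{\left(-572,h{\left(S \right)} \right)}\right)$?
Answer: $168265242 - 270378 i \sqrt{1713} \approx 1.6827 \cdot 10^{8} - 1.1191 \cdot 10^{7} i$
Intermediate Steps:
$G = -1867$ ($G = 193298 - 195165 = -1867$)
$h{\left(F \right)} = -45 + 3 F$ ($h{\left(F \right)} = 3 \left(F + 5 \left(-3\right)\right) = 3 \left(F - 15\right) = 3 \left(-15 + F\right) = -45 + 3 F$)
$v{\left(U,D \right)} = \sqrt{D + D U}$ ($v{\left(U,D \right)} = \sqrt{D U + D} = \sqrt{D + D U}$)
$- \left(-245706 + 335832\right) \left(G + v{\left(-572,h{\left(S \right)} \right)}\right) = - \left(-245706 + 335832\right) \left(-1867 + \sqrt{\left(-45 + 3 \cdot 24\right) \left(1 - 572\right)}\right) = - 90126 \left(-1867 + \sqrt{\left(-45 + 72\right) \left(-571\right)}\right) = - 90126 \left(-1867 + \sqrt{27 \left(-571\right)}\right) = - 90126 \left(-1867 + \sqrt{-15417}\right) = - 90126 \left(-1867 + 3 i \sqrt{1713}\right) = - (-168265242 + 270378 i \sqrt{1713}) = 168265242 - 270378 i \sqrt{1713}$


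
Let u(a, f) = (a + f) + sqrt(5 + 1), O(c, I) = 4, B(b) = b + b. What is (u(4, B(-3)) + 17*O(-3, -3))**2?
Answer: (66 + sqrt(6))**2 ≈ 4685.3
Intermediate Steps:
B(b) = 2*b
u(a, f) = a + f + sqrt(6) (u(a, f) = (a + f) + sqrt(6) = a + f + sqrt(6))
(u(4, B(-3)) + 17*O(-3, -3))**2 = ((4 + 2*(-3) + sqrt(6)) + 17*4)**2 = ((4 - 6 + sqrt(6)) + 68)**2 = ((-2 + sqrt(6)) + 68)**2 = (66 + sqrt(6))**2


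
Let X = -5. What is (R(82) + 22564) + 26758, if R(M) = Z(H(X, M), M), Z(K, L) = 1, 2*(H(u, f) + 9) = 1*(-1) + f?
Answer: 49323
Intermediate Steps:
H(u, f) = -19/2 + f/2 (H(u, f) = -9 + (1*(-1) + f)/2 = -9 + (-1 + f)/2 = -9 + (-½ + f/2) = -19/2 + f/2)
R(M) = 1
(R(82) + 22564) + 26758 = (1 + 22564) + 26758 = 22565 + 26758 = 49323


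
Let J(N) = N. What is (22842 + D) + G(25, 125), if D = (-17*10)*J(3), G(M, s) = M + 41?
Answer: 22398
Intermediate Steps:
G(M, s) = 41 + M
D = -510 (D = -17*10*3 = -170*3 = -510)
(22842 + D) + G(25, 125) = (22842 - 510) + (41 + 25) = 22332 + 66 = 22398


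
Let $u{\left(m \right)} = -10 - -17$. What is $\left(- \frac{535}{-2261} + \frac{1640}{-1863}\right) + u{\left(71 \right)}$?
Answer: $\frac{26774366}{4212243} \approx 6.3563$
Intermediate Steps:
$u{\left(m \right)} = 7$ ($u{\left(m \right)} = -10 + 17 = 7$)
$\left(- \frac{535}{-2261} + \frac{1640}{-1863}\right) + u{\left(71 \right)} = \left(- \frac{535}{-2261} + \frac{1640}{-1863}\right) + 7 = \left(\left(-535\right) \left(- \frac{1}{2261}\right) + 1640 \left(- \frac{1}{1863}\right)\right) + 7 = \left(\frac{535}{2261} - \frac{1640}{1863}\right) + 7 = - \frac{2711335}{4212243} + 7 = \frac{26774366}{4212243}$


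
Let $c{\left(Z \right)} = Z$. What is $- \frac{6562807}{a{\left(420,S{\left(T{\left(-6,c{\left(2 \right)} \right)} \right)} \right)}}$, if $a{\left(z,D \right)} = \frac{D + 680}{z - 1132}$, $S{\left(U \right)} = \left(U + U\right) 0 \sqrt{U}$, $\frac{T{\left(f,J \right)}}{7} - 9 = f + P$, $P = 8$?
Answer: $\frac{584089823}{85} \approx 6.8716 \cdot 10^{6}$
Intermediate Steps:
$T{\left(f,J \right)} = 119 + 7 f$ ($T{\left(f,J \right)} = 63 + 7 \left(f + 8\right) = 63 + 7 \left(8 + f\right) = 63 + \left(56 + 7 f\right) = 119 + 7 f$)
$S{\left(U \right)} = 0$ ($S{\left(U \right)} = 2 U 0 = 0$)
$a{\left(z,D \right)} = \frac{680 + D}{-1132 + z}$
$- \frac{6562807}{a{\left(420,S{\left(T{\left(-6,c{\left(2 \right)} \right)} \right)} \right)}} = - \frac{6562807}{\frac{1}{-1132 + 420} \left(680 + 0\right)} = - \frac{6562807}{\frac{1}{-712} \cdot 680} = - \frac{6562807}{\left(- \frac{1}{712}\right) 680} = - \frac{6562807}{- \frac{85}{89}} = \left(-6562807\right) \left(- \frac{89}{85}\right) = \frac{584089823}{85}$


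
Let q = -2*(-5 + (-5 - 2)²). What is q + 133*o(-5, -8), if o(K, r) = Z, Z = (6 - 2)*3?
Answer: 1508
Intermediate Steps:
q = -88 (q = -2*(-5 + (-7)²) = -2*(-5 + 49) = -2*44 = -88)
Z = 12 (Z = 4*3 = 12)
o(K, r) = 12
q + 133*o(-5, -8) = -88 + 133*12 = -88 + 1596 = 1508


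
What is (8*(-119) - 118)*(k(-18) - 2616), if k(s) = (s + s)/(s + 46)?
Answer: 19603470/7 ≈ 2.8005e+6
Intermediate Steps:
k(s) = 2*s/(46 + s) (k(s) = (2*s)/(46 + s) = 2*s/(46 + s))
(8*(-119) - 118)*(k(-18) - 2616) = (8*(-119) - 118)*(2*(-18)/(46 - 18) - 2616) = (-952 - 118)*(2*(-18)/28 - 2616) = -1070*(2*(-18)*(1/28) - 2616) = -1070*(-9/7 - 2616) = -1070*(-18321/7) = 19603470/7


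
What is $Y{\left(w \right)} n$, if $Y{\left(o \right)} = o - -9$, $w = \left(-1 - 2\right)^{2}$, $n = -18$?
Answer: $-324$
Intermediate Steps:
$w = 9$ ($w = \left(-3\right)^{2} = 9$)
$Y{\left(o \right)} = 9 + o$ ($Y{\left(o \right)} = o + 9 = 9 + o$)
$Y{\left(w \right)} n = \left(9 + 9\right) \left(-18\right) = 18 \left(-18\right) = -324$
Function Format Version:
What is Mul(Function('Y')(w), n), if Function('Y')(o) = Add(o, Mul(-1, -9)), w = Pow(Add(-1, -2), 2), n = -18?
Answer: -324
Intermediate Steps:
w = 9 (w = Pow(-3, 2) = 9)
Function('Y')(o) = Add(9, o) (Function('Y')(o) = Add(o, 9) = Add(9, o))
Mul(Function('Y')(w), n) = Mul(Add(9, 9), -18) = Mul(18, -18) = -324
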